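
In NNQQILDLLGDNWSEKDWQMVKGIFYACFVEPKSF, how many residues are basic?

K, R, and H are the three residues with basic side chains (ε-amine, guanidinium, and imidazole respectively).
Matching residues: K16, K22, K33.

3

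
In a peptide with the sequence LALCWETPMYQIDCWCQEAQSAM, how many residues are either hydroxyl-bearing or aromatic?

Hydroxyl-bearing: S, T, Y. Aromatic: F, W, Y.
Hydroxyl-bearing residues here: T7, Y10, S21 (3).
Aromatic residues here: W5, Y10, W15 (3).
Y is in both groups, so the 1 Y residue must not be double-counted.
Total = 3 + 3 − 1 = 5.

5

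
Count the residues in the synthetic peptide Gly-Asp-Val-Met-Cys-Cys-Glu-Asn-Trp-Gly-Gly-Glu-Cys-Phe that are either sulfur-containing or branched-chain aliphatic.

Sulfur-containing: C, M. Branched-chain aliphatic: I, L, V.
Sulfur-containing residues here: Met4, Cys5, Cys6, Cys13 (4).
Branched-chain aliphatic residues here: Val3 (1).
The two groups share no amino acid, so total = 4 + 1 = 5.

5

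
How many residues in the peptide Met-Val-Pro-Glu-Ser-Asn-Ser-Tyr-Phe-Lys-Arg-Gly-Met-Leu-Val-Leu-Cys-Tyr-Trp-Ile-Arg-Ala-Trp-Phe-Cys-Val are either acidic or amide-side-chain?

2

Acidic: D, E. Amide-side-chain: N, Q.
Acidic residues here: Glu4 (1).
Amide-side-chain residues here: Asn6 (1).
The two groups share no amino acid, so total = 1 + 1 = 2.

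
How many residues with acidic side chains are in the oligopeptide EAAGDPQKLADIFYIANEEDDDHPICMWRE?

The acidic residues are Asp (D) and Glu (E), whose side chains end in a carboxylate group.
Matching residues: E1, D5, D11, E18, E19, D20, D21, D22, E30.

9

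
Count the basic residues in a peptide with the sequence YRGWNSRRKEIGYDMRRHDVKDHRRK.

12

K, R, and H are the three residues with basic side chains (ε-amine, guanidinium, and imidazole respectively).
Matching residues: R2, R7, R8, K9, R16, R17, H18, K21, H23, R24, R25, K26.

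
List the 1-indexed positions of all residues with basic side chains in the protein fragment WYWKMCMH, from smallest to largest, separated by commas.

The basic amino acids are Lys (K), Arg (R), and His (H).
Matching residues: K4, H8.

4, 8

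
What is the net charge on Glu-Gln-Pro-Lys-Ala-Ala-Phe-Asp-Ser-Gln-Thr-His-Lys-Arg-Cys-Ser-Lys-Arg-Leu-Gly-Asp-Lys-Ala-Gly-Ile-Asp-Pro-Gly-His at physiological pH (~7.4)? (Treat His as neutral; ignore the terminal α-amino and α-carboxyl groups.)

+2

The side chains ionized at physiological pH are Lys/Arg (+1) and Asp/Glu (−1); with His treated as neutral, nothing else contributes.
Positive (K, R): Lys4, Lys13, Arg14, Lys17, Arg18, Lys22 → +6.
Negative (D, E): Glu1, Asp8, Asp21, Asp26 → −4.
Net charge = (+6) + (−4) = +2.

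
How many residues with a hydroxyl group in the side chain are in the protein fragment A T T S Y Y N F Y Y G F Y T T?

S, T, and Y are the three residues with a side-chain hydroxyl.
Matching residues: T2, T3, S4, Y5, Y6, Y9, Y10, Y13, T14, T15.

10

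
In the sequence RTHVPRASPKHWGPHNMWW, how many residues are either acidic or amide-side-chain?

Acidic: D, E. Amide-side-chain: N, Q.
Acidic residues here: none (0).
Amide-side-chain residues here: N16 (1).
The two groups share no amino acid, so total = 0 + 1 = 1.

1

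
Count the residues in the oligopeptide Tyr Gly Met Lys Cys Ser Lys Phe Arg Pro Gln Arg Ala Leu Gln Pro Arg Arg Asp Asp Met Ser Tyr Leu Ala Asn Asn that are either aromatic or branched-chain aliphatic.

Aromatic: F, W, Y. Branched-chain aliphatic: I, L, V.
Aromatic residues here: Tyr1, Phe8, Tyr23 (3).
Branched-chain aliphatic residues here: Leu14, Leu24 (2).
The two groups share no amino acid, so total = 3 + 2 = 5.

5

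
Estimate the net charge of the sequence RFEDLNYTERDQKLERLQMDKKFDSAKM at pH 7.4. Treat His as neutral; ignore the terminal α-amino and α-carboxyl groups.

0

Near pH 7.4, K and R contribute +1 each, D and E contribute −1 each, and every other side chain (His included, as stated) is uncharged.
Positive (K, R): R1, R10, K13, R16, K21, K22, K27 → +7.
Negative (D, E): E3, D4, E9, D11, E15, D20, D24 → −7.
Net charge = (+7) + (−7) = 0.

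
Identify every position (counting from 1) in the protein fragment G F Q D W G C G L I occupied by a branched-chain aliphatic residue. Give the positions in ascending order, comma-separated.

9, 10

Valine (V), leucine (L), and isoleucine (I) are the branched-chain amino acids.
Matching residues: L9, I10.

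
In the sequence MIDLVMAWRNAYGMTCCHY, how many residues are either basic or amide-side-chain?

Basic: H, K, R. Amide-side-chain: N, Q.
Basic residues here: R9, H18 (2).
Amide-side-chain residues here: N10 (1).
The two groups share no amino acid, so total = 2 + 1 = 3.

3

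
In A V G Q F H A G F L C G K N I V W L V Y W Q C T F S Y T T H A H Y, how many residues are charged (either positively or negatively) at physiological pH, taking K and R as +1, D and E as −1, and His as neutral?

1

Charged side chains at pH ~7.4: K, R (positive); D, E (negative).
Matching residues: K13.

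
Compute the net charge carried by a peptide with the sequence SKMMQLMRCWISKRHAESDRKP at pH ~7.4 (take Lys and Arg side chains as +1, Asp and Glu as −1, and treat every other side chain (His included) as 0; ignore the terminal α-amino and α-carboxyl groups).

Positive (K, R): K2, R8, K13, R14, R20, K21 → +6.
Negative (D, E): E17, D19 → −2.
Net charge = (+6) + (−2) = +4.

+4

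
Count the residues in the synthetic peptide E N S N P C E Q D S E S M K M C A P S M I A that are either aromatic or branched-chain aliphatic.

Aromatic: F, W, Y. Branched-chain aliphatic: I, L, V.
Aromatic residues here: none (0).
Branched-chain aliphatic residues here: I21 (1).
The two groups share no amino acid, so total = 0 + 1 = 1.

1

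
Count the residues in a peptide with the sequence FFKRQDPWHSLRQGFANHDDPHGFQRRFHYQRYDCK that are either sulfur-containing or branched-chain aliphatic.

Sulfur-containing: C, M. Branched-chain aliphatic: I, L, V.
Sulfur-containing residues here: C35 (1).
Branched-chain aliphatic residues here: L11 (1).
The two groups share no amino acid, so total = 1 + 1 = 2.

2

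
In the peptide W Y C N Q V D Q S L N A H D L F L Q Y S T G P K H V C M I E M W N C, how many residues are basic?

The basic amino acids are Lys (K), Arg (R), and His (H).
Matching residues: H13, K24, H25.

3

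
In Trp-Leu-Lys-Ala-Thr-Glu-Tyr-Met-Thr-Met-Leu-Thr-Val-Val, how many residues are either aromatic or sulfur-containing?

Aromatic: F, W, Y. Sulfur-containing: C, M.
Aromatic residues here: Trp1, Tyr7 (2).
Sulfur-containing residues here: Met8, Met10 (2).
The two groups share no amino acid, so total = 2 + 2 = 4.

4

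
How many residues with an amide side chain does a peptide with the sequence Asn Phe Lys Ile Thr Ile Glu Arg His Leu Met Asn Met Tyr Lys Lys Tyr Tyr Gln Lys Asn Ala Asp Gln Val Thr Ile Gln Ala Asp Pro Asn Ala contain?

7

Only N (asparagine) and Q (glutamine) carry a side-chain carboxamide.
Matching residues: Asn1, Asn12, Gln19, Asn21, Gln24, Gln28, Asn32.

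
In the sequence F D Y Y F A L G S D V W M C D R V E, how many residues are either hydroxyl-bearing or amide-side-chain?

Hydroxyl-bearing: S, T, Y. Amide-side-chain: N, Q.
Hydroxyl-bearing residues here: Y3, Y4, S9 (3).
Amide-side-chain residues here: none (0).
The two groups share no amino acid, so total = 3 + 0 = 3.

3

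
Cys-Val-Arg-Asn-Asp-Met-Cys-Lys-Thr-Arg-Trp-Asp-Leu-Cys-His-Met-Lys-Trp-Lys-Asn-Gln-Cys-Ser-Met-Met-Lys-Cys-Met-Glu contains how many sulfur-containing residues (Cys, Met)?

10

Matching residues: Cys1, Met6, Cys7, Cys14, Met16, Cys22, Met24, Met25, Cys27, Met28.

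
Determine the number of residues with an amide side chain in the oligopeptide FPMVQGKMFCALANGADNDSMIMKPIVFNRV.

4

Only N (asparagine) and Q (glutamine) carry a side-chain carboxamide.
Matching residues: Q5, N14, N18, N29.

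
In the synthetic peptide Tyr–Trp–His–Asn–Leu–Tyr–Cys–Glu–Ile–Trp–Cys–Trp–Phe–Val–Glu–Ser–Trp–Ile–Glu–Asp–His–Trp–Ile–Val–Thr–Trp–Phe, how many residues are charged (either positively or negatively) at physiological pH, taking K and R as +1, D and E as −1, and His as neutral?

4

Charged side chains at pH ~7.4: K, R (positive); D, E (negative).
Matching residues: Glu8, Glu15, Glu19, Asp20.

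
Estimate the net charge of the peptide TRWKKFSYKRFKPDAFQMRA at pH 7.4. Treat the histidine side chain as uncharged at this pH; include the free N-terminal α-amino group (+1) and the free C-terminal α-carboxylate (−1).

Near pH 7.4, K and R contribute +1 each, D and E contribute −1 each, and every other side chain (His included, as stated) is uncharged.
Positive (K, R): R2, K4, K5, K9, R10, K12, R19 → +7.
Negative (D, E): D14 → −1.
The N-terminus (+1) and C-terminus (−1) cancel.
Net charge = (+7) + (−1) = +6.

+6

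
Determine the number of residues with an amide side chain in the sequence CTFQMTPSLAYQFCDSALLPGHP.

2

Asparagine (N) and glutamine (Q) have uncharged amide side chains.
Matching residues: Q4, Q12.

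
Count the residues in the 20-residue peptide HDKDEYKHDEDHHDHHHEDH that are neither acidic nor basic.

Acidic: D, E. Basic: K, R, H. All other residues are neither.
Matching residues: Y6.

1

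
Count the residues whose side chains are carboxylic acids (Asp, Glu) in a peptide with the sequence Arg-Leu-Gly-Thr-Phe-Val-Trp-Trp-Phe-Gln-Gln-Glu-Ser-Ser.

1

Matching residues: Glu12.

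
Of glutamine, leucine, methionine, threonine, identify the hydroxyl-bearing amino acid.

Serine (S), threonine (T), and tyrosine (Y) each carry a hydroxyl group on the side chain.
Of the listed options, only threonine belongs to this group.

threonine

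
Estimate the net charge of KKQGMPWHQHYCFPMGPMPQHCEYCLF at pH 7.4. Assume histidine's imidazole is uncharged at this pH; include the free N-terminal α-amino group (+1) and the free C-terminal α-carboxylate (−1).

At pH ~7.4 the Lys and Arg side chains are protonated (+1), the Asp and Glu side chains are deprotonated (−1), and with His taken as neutral all other side chains carry no charge.
Positive (K, R): K1, K2 → +2.
Negative (D, E): E23 → −1.
The N-terminus (+1) and C-terminus (−1) cancel.
Net charge = (+2) + (−1) = +1.

+1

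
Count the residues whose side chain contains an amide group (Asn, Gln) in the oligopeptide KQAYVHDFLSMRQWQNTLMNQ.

Matching residues: Q2, Q13, Q15, N16, N20, Q21.

6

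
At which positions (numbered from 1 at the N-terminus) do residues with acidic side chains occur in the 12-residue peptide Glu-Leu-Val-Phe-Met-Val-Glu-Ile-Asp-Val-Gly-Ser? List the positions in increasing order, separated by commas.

1, 7, 9

Aspartate (D) and glutamate (E) have carboxylic-acid side chains and are the acidic amino acids.
Matching residues: Glu1, Glu7, Asp9.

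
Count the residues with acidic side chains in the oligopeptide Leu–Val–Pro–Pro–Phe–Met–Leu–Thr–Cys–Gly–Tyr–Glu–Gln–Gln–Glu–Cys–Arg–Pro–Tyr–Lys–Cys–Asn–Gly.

Only D (aspartate) and E (glutamate) carry a side-chain carboxylic acid.
Matching residues: Glu12, Glu15.

2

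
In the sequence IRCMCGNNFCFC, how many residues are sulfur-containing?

The sulfur-bearing residues are cysteine (–SH) and methionine (–S–CH₃).
Matching residues: C3, M4, C5, C10, C12.

5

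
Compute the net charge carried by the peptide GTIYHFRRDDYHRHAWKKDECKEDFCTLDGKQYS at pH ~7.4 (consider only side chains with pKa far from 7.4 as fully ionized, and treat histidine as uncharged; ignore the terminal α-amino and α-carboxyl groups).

Near pH 7.4, K and R contribute +1 each, D and E contribute −1 each, and every other side chain (His included, as stated) is uncharged.
Positive (K, R): R7, R8, R13, K17, K18, K22, K31 → +7.
Negative (D, E): D9, D10, D19, E20, E23, D24, D29 → −7.
Net charge = (+7) + (−7) = 0.

0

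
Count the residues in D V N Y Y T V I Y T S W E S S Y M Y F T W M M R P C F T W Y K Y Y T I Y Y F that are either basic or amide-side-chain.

Basic: H, K, R. Amide-side-chain: N, Q.
Basic residues here: R24, K31 (2).
Amide-side-chain residues here: N3 (1).
The two groups share no amino acid, so total = 2 + 1 = 3.

3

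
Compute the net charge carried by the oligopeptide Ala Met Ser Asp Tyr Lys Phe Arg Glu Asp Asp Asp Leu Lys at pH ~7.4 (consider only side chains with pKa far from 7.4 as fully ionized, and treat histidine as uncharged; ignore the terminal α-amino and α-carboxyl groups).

The side chains ionized at physiological pH are Lys/Arg (+1) and Asp/Glu (−1); with His treated as neutral, nothing else contributes.
Positive (K, R): Lys6, Arg8, Lys14 → +3.
Negative (D, E): Asp4, Glu9, Asp10, Asp11, Asp12 → −5.
Net charge = (+3) + (−5) = −2.

-2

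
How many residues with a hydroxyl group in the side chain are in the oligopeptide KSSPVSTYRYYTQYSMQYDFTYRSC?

14

The –OH-bearing residues are Ser, Thr (aliphatic alcohols), and Tyr (phenol).
Matching residues: S2, S3, S6, T7, Y8, Y10, Y11, T12, Y14, S15, Y18, T21, Y22, S24.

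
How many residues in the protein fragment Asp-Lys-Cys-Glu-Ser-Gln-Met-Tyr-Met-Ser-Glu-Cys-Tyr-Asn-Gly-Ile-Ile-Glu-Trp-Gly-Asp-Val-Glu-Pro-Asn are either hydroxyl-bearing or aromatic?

Hydroxyl-bearing: S, T, Y. Aromatic: F, W, Y.
Hydroxyl-bearing residues here: Ser5, Tyr8, Ser10, Tyr13 (4).
Aromatic residues here: Tyr8, Tyr13, Trp19 (3).
Y is in both groups, so the 2 Y residues must not be double-counted.
Total = 4 + 3 − 2 = 5.

5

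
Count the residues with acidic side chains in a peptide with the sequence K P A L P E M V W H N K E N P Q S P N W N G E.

Only D (aspartate) and E (glutamate) carry a side-chain carboxylic acid.
Matching residues: E6, E13, E23.

3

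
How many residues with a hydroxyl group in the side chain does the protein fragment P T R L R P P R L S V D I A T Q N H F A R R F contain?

3

S, T, and Y are the three residues with a side-chain hydroxyl.
Matching residues: T2, S10, T15.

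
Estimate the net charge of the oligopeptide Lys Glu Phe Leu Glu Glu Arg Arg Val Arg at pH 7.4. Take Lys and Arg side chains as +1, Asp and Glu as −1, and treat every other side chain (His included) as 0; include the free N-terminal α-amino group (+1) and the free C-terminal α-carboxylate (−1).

+1

Positive (K, R): Lys1, Arg7, Arg8, Arg10 → +4.
Negative (D, E): Glu2, Glu5, Glu6 → −3.
The N-terminus (+1) and C-terminus (−1) cancel.
Net charge = (+4) + (−3) = +1.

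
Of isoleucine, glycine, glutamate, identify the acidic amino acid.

glutamate

Aspartate (D) and glutamate (E) have carboxylic-acid side chains and are the acidic amino acids.
Of the listed options, only glutamate belongs to this group.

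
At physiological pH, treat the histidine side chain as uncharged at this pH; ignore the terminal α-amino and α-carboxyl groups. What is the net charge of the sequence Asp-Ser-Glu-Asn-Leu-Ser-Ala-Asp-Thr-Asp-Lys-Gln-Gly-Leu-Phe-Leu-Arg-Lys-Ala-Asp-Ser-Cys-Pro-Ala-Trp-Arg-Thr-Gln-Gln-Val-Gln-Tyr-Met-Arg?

0

Near pH 7.4, K and R contribute +1 each, D and E contribute −1 each, and every other side chain (His included, as stated) is uncharged.
Positive (K, R): Lys11, Arg17, Lys18, Arg26, Arg34 → +5.
Negative (D, E): Asp1, Glu3, Asp8, Asp10, Asp20 → −5.
Net charge = (+5) + (−5) = 0.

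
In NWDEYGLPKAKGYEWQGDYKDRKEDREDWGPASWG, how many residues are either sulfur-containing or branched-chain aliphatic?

Sulfur-containing: C, M. Branched-chain aliphatic: I, L, V.
Sulfur-containing residues here: none (0).
Branched-chain aliphatic residues here: L7 (1).
The two groups share no amino acid, so total = 0 + 1 = 1.

1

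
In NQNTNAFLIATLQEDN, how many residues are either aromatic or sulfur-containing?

Aromatic: F, W, Y. Sulfur-containing: C, M.
Aromatic residues here: F7 (1).
Sulfur-containing residues here: none (0).
The two groups share no amino acid, so total = 1 + 0 = 1.

1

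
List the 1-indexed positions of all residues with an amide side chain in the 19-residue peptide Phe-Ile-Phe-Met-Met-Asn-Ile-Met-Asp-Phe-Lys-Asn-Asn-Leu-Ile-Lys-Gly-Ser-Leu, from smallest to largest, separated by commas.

6, 12, 13

Only N (asparagine) and Q (glutamine) carry a side-chain carboxamide.
Matching residues: Asn6, Asn12, Asn13.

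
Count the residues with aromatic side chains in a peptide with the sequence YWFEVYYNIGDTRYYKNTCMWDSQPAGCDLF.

9

Phenylalanine (F), tryptophan (W), and tyrosine (Y) have aromatic ring side chains.
Matching residues: Y1, W2, F3, Y6, Y7, Y14, Y15, W21, F31.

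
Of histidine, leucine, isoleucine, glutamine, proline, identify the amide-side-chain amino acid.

Asparagine (N) and glutamine (Q) have uncharged amide side chains.
Of the listed options, only glutamine belongs to this group.

glutamine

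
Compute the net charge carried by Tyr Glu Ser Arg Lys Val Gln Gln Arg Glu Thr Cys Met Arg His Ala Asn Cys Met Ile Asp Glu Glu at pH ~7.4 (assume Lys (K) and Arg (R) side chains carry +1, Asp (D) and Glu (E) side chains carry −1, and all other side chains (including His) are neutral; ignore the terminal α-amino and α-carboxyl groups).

-1

Positive (K, R): Arg4, Lys5, Arg9, Arg14 → +4.
Negative (D, E): Glu2, Glu10, Asp21, Glu22, Glu23 → −5.
Net charge = (+4) + (−5) = −1.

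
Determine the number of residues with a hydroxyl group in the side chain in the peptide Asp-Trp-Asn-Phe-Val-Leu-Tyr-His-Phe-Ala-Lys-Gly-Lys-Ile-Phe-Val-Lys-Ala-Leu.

1

Serine (S), threonine (T), and tyrosine (Y) each carry a hydroxyl group on the side chain.
Matching residues: Tyr7.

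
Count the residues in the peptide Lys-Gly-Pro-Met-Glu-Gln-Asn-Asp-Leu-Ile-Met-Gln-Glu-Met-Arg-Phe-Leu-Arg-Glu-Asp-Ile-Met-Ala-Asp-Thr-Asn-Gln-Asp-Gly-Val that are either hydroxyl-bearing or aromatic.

2

Hydroxyl-bearing: S, T, Y. Aromatic: F, W, Y.
Hydroxyl-bearing residues here: Thr25 (1).
Aromatic residues here: Phe16 (1).
(Y belongs to both groups, but none appear in this sequence.) Total = 1 + 1 = 2.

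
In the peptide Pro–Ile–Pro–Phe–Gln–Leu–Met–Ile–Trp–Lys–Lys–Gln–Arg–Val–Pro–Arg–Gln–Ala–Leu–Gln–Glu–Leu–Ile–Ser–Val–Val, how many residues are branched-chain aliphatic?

9

Valine (V), leucine (L), and isoleucine (I) are the branched-chain amino acids.
Matching residues: Ile2, Leu6, Ile8, Val14, Leu19, Leu22, Ile23, Val25, Val26.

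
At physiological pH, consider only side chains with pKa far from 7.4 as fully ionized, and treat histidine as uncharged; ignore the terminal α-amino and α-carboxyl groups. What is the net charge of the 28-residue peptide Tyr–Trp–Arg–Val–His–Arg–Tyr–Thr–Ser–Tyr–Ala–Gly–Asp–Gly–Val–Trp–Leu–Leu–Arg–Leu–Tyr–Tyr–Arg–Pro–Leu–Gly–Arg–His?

Near pH 7.4, K and R contribute +1 each, D and E contribute −1 each, and every other side chain (His included, as stated) is uncharged.
Positive (K, R): Arg3, Arg6, Arg19, Arg23, Arg27 → +5.
Negative (D, E): Asp13 → −1.
Net charge = (+5) + (−1) = +4.

+4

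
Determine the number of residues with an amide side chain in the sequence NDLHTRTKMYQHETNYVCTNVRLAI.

The amide-side-chain residues are Asn (N) and Gln (Q).
Matching residues: N1, Q11, N15, N20.

4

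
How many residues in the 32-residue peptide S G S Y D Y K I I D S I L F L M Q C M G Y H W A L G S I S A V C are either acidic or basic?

4

Acidic: D, E. Basic: H, K, R.
Acidic residues here: D5, D10 (2).
Basic residues here: K7, H22 (2).
The two groups share no amino acid, so total = 2 + 2 = 4.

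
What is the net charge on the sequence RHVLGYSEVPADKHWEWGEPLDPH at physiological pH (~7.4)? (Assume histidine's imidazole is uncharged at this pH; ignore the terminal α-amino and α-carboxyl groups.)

-3

The side chains ionized at physiological pH are Lys/Arg (+1) and Asp/Glu (−1); with His treated as neutral, nothing else contributes.
Positive (K, R): R1, K13 → +2.
Negative (D, E): E8, D12, E16, E19, D22 → −5.
Net charge = (+2) + (−5) = −3.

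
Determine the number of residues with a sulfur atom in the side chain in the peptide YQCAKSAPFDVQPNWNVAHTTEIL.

1

The sulfur-bearing residues are cysteine (–SH) and methionine (–S–CH₃).
Matching residues: C3.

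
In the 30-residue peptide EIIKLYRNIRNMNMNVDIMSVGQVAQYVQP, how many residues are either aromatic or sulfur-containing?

Aromatic: F, W, Y. Sulfur-containing: C, M.
Aromatic residues here: Y6, Y27 (2).
Sulfur-containing residues here: M12, M14, M19 (3).
The two groups share no amino acid, so total = 2 + 3 = 5.

5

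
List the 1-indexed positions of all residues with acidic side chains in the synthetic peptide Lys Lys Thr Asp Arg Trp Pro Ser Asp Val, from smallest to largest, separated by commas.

4, 9

Only D (aspartate) and E (glutamate) carry a side-chain carboxylic acid.
Matching residues: Asp4, Asp9.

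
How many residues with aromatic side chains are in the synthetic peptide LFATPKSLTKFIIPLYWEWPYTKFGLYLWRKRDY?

10

The aromatic amino acids are Phe (F, benzyl), Trp (W, indole), and Tyr (Y, phenol).
Matching residues: F2, F11, Y16, W17, W19, Y21, F24, Y27, W29, Y34.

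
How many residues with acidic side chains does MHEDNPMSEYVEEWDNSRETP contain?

Aspartate (D) and glutamate (E) have carboxylic-acid side chains and are the acidic amino acids.
Matching residues: E3, D4, E9, E12, E13, D15, E19.

7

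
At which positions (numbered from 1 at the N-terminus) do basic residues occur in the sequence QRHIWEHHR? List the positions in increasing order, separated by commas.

K, R, and H are the three residues with basic side chains (ε-amine, guanidinium, and imidazole respectively).
Matching residues: R2, H3, H7, H8, R9.

2, 3, 7, 8, 9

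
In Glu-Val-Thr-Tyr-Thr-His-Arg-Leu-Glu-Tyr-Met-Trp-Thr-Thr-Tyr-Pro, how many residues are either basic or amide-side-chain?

2

Basic: H, K, R. Amide-side-chain: N, Q.
Basic residues here: His6, Arg7 (2).
Amide-side-chain residues here: none (0).
The two groups share no amino acid, so total = 2 + 0 = 2.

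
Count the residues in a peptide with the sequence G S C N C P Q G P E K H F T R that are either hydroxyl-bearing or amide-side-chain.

4

Hydroxyl-bearing: S, T, Y. Amide-side-chain: N, Q.
Hydroxyl-bearing residues here: S2, T14 (2).
Amide-side-chain residues here: N4, Q7 (2).
The two groups share no amino acid, so total = 2 + 2 = 4.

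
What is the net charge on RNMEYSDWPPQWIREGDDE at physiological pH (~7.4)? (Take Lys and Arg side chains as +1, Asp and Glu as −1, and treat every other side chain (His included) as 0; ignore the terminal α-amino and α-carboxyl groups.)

Positive (K, R): R1, R14 → +2.
Negative (D, E): E4, D7, E15, D17, D18, E19 → −6.
Net charge = (+2) + (−6) = −4.

-4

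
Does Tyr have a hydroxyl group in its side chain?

Yes

The –OH-bearing residues are Ser, Thr (aliphatic alcohols), and Tyr (phenol).
Tyrosine is in this group.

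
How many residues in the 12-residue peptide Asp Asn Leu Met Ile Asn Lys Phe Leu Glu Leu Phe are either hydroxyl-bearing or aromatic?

2

Hydroxyl-bearing: S, T, Y. Aromatic: F, W, Y.
Hydroxyl-bearing residues here: none (0).
Aromatic residues here: Phe8, Phe12 (2).
(Y belongs to both groups, but none appear in this sequence.) Total = 0 + 2 = 2.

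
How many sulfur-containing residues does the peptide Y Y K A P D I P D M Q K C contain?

2

Only Cys (C) and Met (M) have a sulfur atom in the side chain.
Matching residues: M10, C13.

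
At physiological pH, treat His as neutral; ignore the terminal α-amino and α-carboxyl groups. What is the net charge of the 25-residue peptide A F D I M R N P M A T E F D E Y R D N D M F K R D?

Near pH 7.4, K and R contribute +1 each, D and E contribute −1 each, and every other side chain (His included, as stated) is uncharged.
Positive (K, R): R6, R17, K23, R24 → +4.
Negative (D, E): D3, E12, D14, E15, D18, D20, D25 → −7.
Net charge = (+4) + (−7) = −3.

-3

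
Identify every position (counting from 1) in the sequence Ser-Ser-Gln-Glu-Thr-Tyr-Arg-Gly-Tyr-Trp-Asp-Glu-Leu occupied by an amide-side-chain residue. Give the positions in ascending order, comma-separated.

3

Matching residues: Gln3.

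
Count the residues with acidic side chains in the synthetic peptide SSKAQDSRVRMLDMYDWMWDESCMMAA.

Aspartate (D) and glutamate (E) have carboxylic-acid side chains and are the acidic amino acids.
Matching residues: D6, D13, D16, D20, E21.

5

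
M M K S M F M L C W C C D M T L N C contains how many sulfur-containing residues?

9

The sulfur-bearing residues are cysteine (–SH) and methionine (–S–CH₃).
Matching residues: M1, M2, M5, M7, C9, C11, C12, M14, C18.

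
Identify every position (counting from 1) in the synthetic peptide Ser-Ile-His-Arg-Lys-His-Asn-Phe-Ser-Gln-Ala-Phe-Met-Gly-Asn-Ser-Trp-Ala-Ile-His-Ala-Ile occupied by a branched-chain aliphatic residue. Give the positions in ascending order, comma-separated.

2, 19, 22

Valine (V), leucine (L), and isoleucine (I) are the branched-chain amino acids.
Matching residues: Ile2, Ile19, Ile22.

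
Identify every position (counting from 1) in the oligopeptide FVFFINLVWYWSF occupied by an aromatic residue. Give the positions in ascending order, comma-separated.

1, 3, 4, 9, 10, 11, 13

Phenylalanine (F), tryptophan (W), and tyrosine (Y) have aromatic ring side chains.
Matching residues: F1, F3, F4, W9, Y10, W11, F13.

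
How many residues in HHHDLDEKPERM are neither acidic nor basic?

3

Acidic: D, E. Basic: K, R, H. All other residues are neither.
Matching residues: L5, P9, M12.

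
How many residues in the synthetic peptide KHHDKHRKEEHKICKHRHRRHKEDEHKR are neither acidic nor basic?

Acidic: D, E. Basic: K, R, H. All other residues are neither.
Matching residues: I13, C14.

2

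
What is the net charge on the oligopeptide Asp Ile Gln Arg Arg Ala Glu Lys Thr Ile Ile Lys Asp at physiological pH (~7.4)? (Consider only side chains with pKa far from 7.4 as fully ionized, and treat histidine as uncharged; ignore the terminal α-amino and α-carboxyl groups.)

At pH ~7.4 the Lys and Arg side chains are protonated (+1), the Asp and Glu side chains are deprotonated (−1), and with His taken as neutral all other side chains carry no charge.
Positive (K, R): Arg4, Arg5, Lys8, Lys12 → +4.
Negative (D, E): Asp1, Glu7, Asp13 → −3.
Net charge = (+4) + (−3) = +1.

+1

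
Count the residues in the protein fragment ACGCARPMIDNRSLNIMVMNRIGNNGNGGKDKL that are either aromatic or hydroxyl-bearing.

1

Aromatic: F, W, Y. Hydroxyl-bearing: S, T, Y.
Aromatic residues here: none (0).
Hydroxyl-bearing residues here: S13 (1).
(Y belongs to both groups, but none appear in this sequence.) Total = 0 + 1 = 1.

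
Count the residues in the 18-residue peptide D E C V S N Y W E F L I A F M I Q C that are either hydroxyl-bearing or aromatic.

5

Hydroxyl-bearing: S, T, Y. Aromatic: F, W, Y.
Hydroxyl-bearing residues here: S5, Y7 (2).
Aromatic residues here: Y7, W8, F10, F14 (4).
Y is in both groups, so the 1 Y residue must not be double-counted.
Total = 2 + 4 − 1 = 5.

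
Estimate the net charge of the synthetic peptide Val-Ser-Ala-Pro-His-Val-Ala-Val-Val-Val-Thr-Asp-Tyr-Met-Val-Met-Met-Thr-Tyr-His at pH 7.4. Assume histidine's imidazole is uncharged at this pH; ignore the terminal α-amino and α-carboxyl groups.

The side chains ionized at physiological pH are Lys/Arg (+1) and Asp/Glu (−1); with His treated as neutral, nothing else contributes.
Positive (K, R): none → +0.
Negative (D, E): Asp12 → −1.
Net charge = (+0) + (−1) = −1.

-1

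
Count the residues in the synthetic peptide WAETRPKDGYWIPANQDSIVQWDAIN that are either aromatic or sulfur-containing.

4

Aromatic: F, W, Y. Sulfur-containing: C, M.
Aromatic residues here: W1, Y10, W11, W22 (4).
Sulfur-containing residues here: none (0).
The two groups share no amino acid, so total = 4 + 0 = 4.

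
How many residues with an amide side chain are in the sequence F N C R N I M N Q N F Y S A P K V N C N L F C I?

7

The amide-side-chain residues are Asn (N) and Gln (Q).
Matching residues: N2, N5, N8, Q9, N10, N18, N20.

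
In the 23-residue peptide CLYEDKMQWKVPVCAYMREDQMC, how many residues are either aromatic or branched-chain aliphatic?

Aromatic: F, W, Y. Branched-chain aliphatic: I, L, V.
Aromatic residues here: Y3, W9, Y16 (3).
Branched-chain aliphatic residues here: L2, V11, V13 (3).
The two groups share no amino acid, so total = 3 + 3 = 6.

6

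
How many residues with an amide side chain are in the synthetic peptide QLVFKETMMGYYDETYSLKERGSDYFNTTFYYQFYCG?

3

Asparagine (N) and glutamine (Q) have uncharged amide side chains.
Matching residues: Q1, N27, Q33.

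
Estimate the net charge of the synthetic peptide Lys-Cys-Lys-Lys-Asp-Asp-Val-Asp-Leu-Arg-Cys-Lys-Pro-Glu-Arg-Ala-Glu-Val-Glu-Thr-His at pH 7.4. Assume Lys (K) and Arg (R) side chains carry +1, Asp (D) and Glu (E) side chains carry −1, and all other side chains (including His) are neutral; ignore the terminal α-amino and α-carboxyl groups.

0

Positive (K, R): Lys1, Lys3, Lys4, Arg10, Lys12, Arg15 → +6.
Negative (D, E): Asp5, Asp6, Asp8, Glu14, Glu17, Glu19 → −6.
Net charge = (+6) + (−6) = 0.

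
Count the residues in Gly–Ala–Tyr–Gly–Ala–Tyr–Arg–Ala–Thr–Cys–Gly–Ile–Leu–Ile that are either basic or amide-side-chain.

Basic: H, K, R. Amide-side-chain: N, Q.
Basic residues here: Arg7 (1).
Amide-side-chain residues here: none (0).
The two groups share no amino acid, so total = 1 + 0 = 1.

1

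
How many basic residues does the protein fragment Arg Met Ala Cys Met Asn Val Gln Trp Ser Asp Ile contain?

1

K, R, and H are the three residues with basic side chains (ε-amine, guanidinium, and imidazole respectively).
Matching residues: Arg1.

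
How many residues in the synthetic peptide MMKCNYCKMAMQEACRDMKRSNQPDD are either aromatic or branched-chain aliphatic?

1

Aromatic: F, W, Y. Branched-chain aliphatic: I, L, V.
Aromatic residues here: Y6 (1).
Branched-chain aliphatic residues here: none (0).
The two groups share no amino acid, so total = 1 + 0 = 1.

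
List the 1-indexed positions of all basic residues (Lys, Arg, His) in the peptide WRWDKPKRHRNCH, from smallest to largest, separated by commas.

2, 5, 7, 8, 9, 10, 13

Matching residues: R2, K5, K7, R8, H9, R10, H13.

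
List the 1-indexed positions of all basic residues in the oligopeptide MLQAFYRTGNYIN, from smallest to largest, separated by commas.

7

The basic amino acids are Lys (K), Arg (R), and His (H).
Matching residues: R7.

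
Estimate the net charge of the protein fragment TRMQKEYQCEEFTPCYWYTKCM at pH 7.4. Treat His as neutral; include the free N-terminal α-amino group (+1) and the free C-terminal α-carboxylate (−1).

Near pH 7.4, K and R contribute +1 each, D and E contribute −1 each, and every other side chain (His included, as stated) is uncharged.
Positive (K, R): R2, K5, K20 → +3.
Negative (D, E): E6, E10, E11 → −3.
The N-terminus (+1) and C-terminus (−1) cancel.
Net charge = (+3) + (−3) = 0.

0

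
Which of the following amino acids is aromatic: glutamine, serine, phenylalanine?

phenylalanine

The aromatic amino acids are Phe (F, benzyl), Trp (W, indole), and Tyr (Y, phenol).
Of the listed options, only phenylalanine belongs to this group.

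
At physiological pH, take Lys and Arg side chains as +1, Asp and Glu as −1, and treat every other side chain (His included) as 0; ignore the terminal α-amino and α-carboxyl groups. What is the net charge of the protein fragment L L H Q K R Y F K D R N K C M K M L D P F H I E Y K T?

+4

Positive (K, R): K5, R6, K9, R11, K13, K16, K26 → +7.
Negative (D, E): D10, D19, E24 → −3.
Net charge = (+7) + (−3) = +4.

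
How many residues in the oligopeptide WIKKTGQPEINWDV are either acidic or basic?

Acidic: D, E. Basic: H, K, R.
Acidic residues here: E9, D13 (2).
Basic residues here: K3, K4 (2).
The two groups share no amino acid, so total = 2 + 2 = 4.

4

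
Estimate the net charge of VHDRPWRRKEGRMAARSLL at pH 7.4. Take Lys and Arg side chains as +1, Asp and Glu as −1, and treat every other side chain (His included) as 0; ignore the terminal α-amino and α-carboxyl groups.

Positive (K, R): R4, R7, R8, K9, R12, R16 → +6.
Negative (D, E): D3, E10 → −2.
Net charge = (+6) + (−2) = +4.

+4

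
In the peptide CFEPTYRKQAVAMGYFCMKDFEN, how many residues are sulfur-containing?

Only Cys (C) and Met (M) have a sulfur atom in the side chain.
Matching residues: C1, M13, C17, M18.

4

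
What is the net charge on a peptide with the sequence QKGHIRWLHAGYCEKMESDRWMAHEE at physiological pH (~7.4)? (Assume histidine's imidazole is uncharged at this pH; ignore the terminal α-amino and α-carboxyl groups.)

The side chains ionized at physiological pH are Lys/Arg (+1) and Asp/Glu (−1); with His treated as neutral, nothing else contributes.
Positive (K, R): K2, R6, K15, R20 → +4.
Negative (D, E): E14, E17, D19, E25, E26 → −5.
Net charge = (+4) + (−5) = −1.

-1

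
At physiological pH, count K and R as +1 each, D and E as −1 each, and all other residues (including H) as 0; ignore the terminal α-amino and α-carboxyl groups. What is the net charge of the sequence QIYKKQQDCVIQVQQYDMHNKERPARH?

Positive (K, R): K4, K5, K21, R23, R26 → +5.
Negative (D, E): D8, D17, E22 → −3.
Net charge = (+5) + (−3) = +2.

+2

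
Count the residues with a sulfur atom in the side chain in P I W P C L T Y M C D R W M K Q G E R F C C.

6

Only Cys (C) and Met (M) have a sulfur atom in the side chain.
Matching residues: C5, M9, C10, M14, C21, C22.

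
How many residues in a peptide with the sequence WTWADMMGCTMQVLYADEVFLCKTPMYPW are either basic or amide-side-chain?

Basic: H, K, R. Amide-side-chain: N, Q.
Basic residues here: K23 (1).
Amide-side-chain residues here: Q12 (1).
The two groups share no amino acid, so total = 1 + 1 = 2.

2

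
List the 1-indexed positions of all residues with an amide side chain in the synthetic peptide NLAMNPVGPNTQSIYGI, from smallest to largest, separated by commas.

1, 5, 10, 12

Asparagine (N) and glutamine (Q) have uncharged amide side chains.
Matching residues: N1, N5, N10, Q12.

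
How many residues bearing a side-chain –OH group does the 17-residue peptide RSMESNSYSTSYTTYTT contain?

The –OH-bearing residues are Ser, Thr (aliphatic alcohols), and Tyr (phenol).
Matching residues: S2, S5, S7, Y8, S9, T10, S11, Y12, T13, T14, Y15, T16, T17.

13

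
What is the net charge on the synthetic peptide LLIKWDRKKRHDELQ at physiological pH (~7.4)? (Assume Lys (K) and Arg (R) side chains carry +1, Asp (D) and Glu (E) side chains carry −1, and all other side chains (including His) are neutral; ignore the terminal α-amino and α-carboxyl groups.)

Positive (K, R): K4, R7, K8, K9, R10 → +5.
Negative (D, E): D6, D12, E13 → −3.
Net charge = (+5) + (−3) = +2.

+2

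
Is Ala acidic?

No

The acidic residues are Asp (D) and Glu (E), whose side chains end in a carboxylate group.
Alanine is not in this group.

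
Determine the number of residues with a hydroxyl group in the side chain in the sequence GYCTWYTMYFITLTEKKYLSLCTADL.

Serine (S), threonine (T), and tyrosine (Y) each carry a hydroxyl group on the side chain.
Matching residues: Y2, T4, Y6, T7, Y9, T12, T14, Y18, S20, T23.

10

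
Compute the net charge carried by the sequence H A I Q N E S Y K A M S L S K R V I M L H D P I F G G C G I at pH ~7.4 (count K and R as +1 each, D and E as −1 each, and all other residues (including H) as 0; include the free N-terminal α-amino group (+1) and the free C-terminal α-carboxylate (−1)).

+1

Positive (K, R): K9, K15, R16 → +3.
Negative (D, E): E6, D22 → −2.
The N-terminus (+1) and C-terminus (−1) cancel.
Net charge = (+3) + (−2) = +1.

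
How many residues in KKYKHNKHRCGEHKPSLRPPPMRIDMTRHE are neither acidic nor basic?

Acidic: D, E. Basic: K, R, H. All other residues are neither.
Matching residues: Y3, N6, C10, G11, P15, S16, L17, P19, P20, P21, M22, I24, M26, T27.

14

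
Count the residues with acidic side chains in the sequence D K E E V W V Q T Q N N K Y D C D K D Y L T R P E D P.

8

The acidic residues are Asp (D) and Glu (E), whose side chains end in a carboxylate group.
Matching residues: D1, E3, E4, D15, D17, D19, E25, D26.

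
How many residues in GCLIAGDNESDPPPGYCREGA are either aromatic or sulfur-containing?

Aromatic: F, W, Y. Sulfur-containing: C, M.
Aromatic residues here: Y16 (1).
Sulfur-containing residues here: C2, C17 (2).
The two groups share no amino acid, so total = 1 + 2 = 3.

3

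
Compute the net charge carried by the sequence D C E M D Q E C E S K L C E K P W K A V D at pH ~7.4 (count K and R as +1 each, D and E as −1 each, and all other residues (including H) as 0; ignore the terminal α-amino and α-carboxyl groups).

-4

Positive (K, R): K11, K15, K18 → +3.
Negative (D, E): D1, E3, D5, E7, E9, E14, D21 → −7.
Net charge = (+3) + (−7) = −4.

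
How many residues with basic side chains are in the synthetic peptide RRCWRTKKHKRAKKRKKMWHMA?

14

Lysine (K), arginine (R), and histidine (H) have basic, nitrogen-containing side chains.
Matching residues: R1, R2, R5, K7, K8, H9, K10, R11, K13, K14, R15, K16, K17, H20.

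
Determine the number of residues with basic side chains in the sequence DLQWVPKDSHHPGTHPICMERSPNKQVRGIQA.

7

Lysine (K), arginine (R), and histidine (H) have basic, nitrogen-containing side chains.
Matching residues: K7, H10, H11, H15, R21, K25, R28.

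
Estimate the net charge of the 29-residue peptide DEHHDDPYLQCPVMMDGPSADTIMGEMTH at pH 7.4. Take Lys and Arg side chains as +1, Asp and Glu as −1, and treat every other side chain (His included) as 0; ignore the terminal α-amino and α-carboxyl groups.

Positive (K, R): none → +0.
Negative (D, E): D1, E2, D5, D6, D16, D21, E26 → −7.
Net charge = (+0) + (−7) = −7.

-7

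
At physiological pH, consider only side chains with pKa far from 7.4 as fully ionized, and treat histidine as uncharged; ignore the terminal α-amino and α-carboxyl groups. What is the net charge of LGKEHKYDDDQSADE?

-4

The side chains ionized at physiological pH are Lys/Arg (+1) and Asp/Glu (−1); with His treated as neutral, nothing else contributes.
Positive (K, R): K3, K6 → +2.
Negative (D, E): E4, D8, D9, D10, D14, E15 → −6.
Net charge = (+2) + (−6) = −4.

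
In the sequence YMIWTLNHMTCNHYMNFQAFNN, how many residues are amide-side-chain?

Only N (asparagine) and Q (glutamine) carry a side-chain carboxamide.
Matching residues: N7, N12, N16, Q18, N21, N22.

6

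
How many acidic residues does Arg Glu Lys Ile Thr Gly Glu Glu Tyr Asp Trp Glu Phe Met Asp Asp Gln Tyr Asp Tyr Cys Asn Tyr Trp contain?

8

The acidic residues are Asp (D) and Glu (E), whose side chains end in a carboxylate group.
Matching residues: Glu2, Glu7, Glu8, Asp10, Glu12, Asp15, Asp16, Asp19.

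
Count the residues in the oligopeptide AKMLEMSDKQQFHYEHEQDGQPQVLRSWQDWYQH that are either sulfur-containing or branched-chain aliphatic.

Sulfur-containing: C, M. Branched-chain aliphatic: I, L, V.
Sulfur-containing residues here: M3, M6 (2).
Branched-chain aliphatic residues here: L4, V24, L25 (3).
The two groups share no amino acid, so total = 2 + 3 = 5.

5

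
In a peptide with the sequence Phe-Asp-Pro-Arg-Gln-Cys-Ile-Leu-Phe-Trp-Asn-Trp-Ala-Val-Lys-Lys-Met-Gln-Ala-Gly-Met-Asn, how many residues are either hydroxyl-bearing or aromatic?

Hydroxyl-bearing: S, T, Y. Aromatic: F, W, Y.
Hydroxyl-bearing residues here: none (0).
Aromatic residues here: Phe1, Phe9, Trp10, Trp12 (4).
(Y belongs to both groups, but none appear in this sequence.) Total = 0 + 4 = 4.

4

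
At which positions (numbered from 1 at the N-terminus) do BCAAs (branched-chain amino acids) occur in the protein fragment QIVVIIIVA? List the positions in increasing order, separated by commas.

2, 3, 4, 5, 6, 7, 8

V, L, and I make up the branched-chain aliphatic group.
Matching residues: I2, V3, V4, I5, I6, I7, V8.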